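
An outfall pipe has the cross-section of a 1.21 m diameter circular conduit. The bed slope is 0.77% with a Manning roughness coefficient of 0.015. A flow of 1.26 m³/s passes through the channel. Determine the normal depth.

Manning's equation rearranged: A R^(2/3) = nQ / (1·√S) = 0.015 × 1.26 / (√0.0077) = 0.2154.
Trying y = 0.591 m: A R^(2/3) = 0.2489 — too large.
Trying y = 0.429 m: A R^(2/3) = 0.1396 — too small.
Trying y = 0.544 m: A R^(2/3) = 0.2155 — matches.

y_n = 0.544 m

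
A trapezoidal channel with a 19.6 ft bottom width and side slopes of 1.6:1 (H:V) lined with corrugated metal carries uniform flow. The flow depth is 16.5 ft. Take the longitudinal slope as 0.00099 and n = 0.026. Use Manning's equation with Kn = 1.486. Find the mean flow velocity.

V = 7.94 ft/s

With bottom width b = 19.6 ft and side slope z = 1.6: A = (b + zy)y = (19.6 + 1.6×16.5)×16.5 = 759 ft²; P = b + 2y√(1+z²) = 19.6 + 2×16.5×1.887 = 81.86 ft.
Hydraulic radius R = A/P = 759/81.86 = 9.271 ft.
From Manning's equation, V = (1.486/n) R^(2/3) S^(1/2) = (1.486/0.026) × 9.271^(2/3) × 0.00099^(1/2) = 7.94 ft/s.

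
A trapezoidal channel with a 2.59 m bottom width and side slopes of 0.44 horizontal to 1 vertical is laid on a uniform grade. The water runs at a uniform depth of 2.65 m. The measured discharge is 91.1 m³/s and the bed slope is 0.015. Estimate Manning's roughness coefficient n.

With bottom width b = 2.59 m and side slope z = 0.44: A = (b + zy)y = (2.59 + 0.44×2.65)×2.65 = 9.953 m²; P = b + 2y√(1+z²) = 2.59 + 2×2.65×1.093 = 8.38 m.
Hydraulic radius R = A/P = 9.953/8.38 = 1.188 m.
Rearranging Manning's equation: n = (1/Q) A R^(2/3) S^(1/2) = (1/91.1) × 9.953 × 1.188^(2/3) × √0.015 = 0.015.

n = 0.015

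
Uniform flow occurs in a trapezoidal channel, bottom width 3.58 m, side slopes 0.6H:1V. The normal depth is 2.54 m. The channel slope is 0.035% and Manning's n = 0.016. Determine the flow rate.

Q = 18.6 m³/s

With bottom width b = 3.58 m and side slope z = 0.6: A = (b + zy)y = (3.58 + 0.6×2.54)×2.54 = 12.96 m²; P = b + 2y√(1+z²) = 3.58 + 2×2.54×1.166 = 9.504 m.
Hydraulic radius R = A/P = 12.96/9.504 = 1.364 m.
Manning's equation: Q = (1/n) A R^(2/3) S^(1/2) = (1/0.016) × 12.96 × 1.364^(2/3) × 0.00035^(1/2) = 18.6 m³/s.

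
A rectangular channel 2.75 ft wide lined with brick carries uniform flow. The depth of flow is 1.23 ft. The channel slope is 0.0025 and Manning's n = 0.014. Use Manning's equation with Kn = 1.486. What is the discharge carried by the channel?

Flow area A = b·y = 2.75 × 1.23 = 3.382 ft². Wetted perimeter P = b + 2y = 2.75 + 2×1.23 = 5.21 ft.
Hydraulic radius R = A/P = 3.382/5.21 = 0.6492 ft.
Manning's equation: Q = (1.486/n) A R^(2/3) S^(1/2) = (1.486/0.014) × 3.382 × 0.6492^(2/3) × 0.0025^(1/2) = 13.5 ft³/s.

Q = 13.5 ft³/s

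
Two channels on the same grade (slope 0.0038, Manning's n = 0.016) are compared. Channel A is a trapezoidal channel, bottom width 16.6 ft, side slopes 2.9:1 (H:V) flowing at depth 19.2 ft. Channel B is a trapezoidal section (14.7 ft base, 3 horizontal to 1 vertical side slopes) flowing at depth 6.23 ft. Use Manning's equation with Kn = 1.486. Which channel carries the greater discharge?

Channel A: With bottom width b = 16.6 ft and side slope z = 2.9: A = (b + zy)y = (16.6 + 2.9×19.2)×19.2 = 1388 ft²; P = b + 2y√(1+z²) = 16.6 + 2×19.2×3.068 = 134.4 ft. Hydraulic radius R = A/P = 1388/134.4 = 10.33 ft. Q_A = (1.486/0.016)·1388·10.33^(2/3)·√0.0038 = 37680 ft³/s.
Channel B: With bottom width b = 14.7 ft and side slope z = 3: A = (b + zy)y = (14.7 + 3×6.23)×6.23 = 208 ft²; P = b + 2y√(1+z²) = 14.7 + 2×6.23×3.162 = 54.1 ft. Hydraulic radius R = A/P = 208/54.1 = 3.845 ft. Q_B = (1.486/0.016)·208·3.845^(2/3)·√0.0038 = 2923 ft³/s.
Q_A = 37680 ft³/s vs Q_B = 2923 ft³/s, so channel A carries more.

channel A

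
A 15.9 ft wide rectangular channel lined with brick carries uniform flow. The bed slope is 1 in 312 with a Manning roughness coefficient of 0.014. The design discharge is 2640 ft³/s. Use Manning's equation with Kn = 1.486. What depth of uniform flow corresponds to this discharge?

y_n = 10.2 ft

Manning's equation rearranged: A R^(2/3) = nQ / (1.486·√S) = 0.014 × 2640 / (1.486 × √0.003205) = 439.3.
At y = 11.1 ft: A R^(2/3) = 490.4 — high.
At y = 9.01 ft: A R^(2/3) = 374.3 — low.
At y = 10.2 ft: A R^(2/3) = 439.9 — matches.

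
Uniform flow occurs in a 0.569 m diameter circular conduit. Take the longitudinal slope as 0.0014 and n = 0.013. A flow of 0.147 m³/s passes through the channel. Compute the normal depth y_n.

Manning's equation rearranged: A R^(2/3) = nQ / (1·√S) = 0.013 × 0.147 / (√0.0014) = 0.05107.
At y = 0.26 m: A R^(2/3) = 0.02965 — too small.
At y = 0.363 m: A R^(2/3) = 0.05102 — close enough.

y_n = 0.363 m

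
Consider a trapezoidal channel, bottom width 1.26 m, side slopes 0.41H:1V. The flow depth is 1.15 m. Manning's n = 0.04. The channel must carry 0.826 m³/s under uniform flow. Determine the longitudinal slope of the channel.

S = 0.000639

With bottom width b = 1.26 m and side slope z = 0.41: A = (b + zy)y = (1.26 + 0.41×1.15)×1.15 = 1.991 m²; P = b + 2y√(1+z²) = 1.26 + 2×1.15×1.081 = 3.746 m.
Hydraulic radius R = A/P = 1.991/3.746 = 0.5316 m.
From Manning's equation, S = [nQ / (1 A R^(2/3))]² = [0.04 × 0.826 / (1 × 1.991 × 0.5316^(2/3))]² = 0.000639.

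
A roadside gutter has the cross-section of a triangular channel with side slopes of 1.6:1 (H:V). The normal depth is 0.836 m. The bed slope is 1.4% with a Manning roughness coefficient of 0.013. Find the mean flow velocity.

V = 4.56 m/s

For a triangular section with side slope z = 1.6: A = zy² = 1.6×0.836² = 1.118 m²; P = 2y√(1+z²) = 2×0.836×1.887 = 3.155 m.
Hydraulic radius R = A/P = 1.118/3.155 = 0.3545 m.
From Manning's equation, V = (1/n) R^(2/3) S^(1/2) = (1/0.013) × 0.3545^(2/3) × 0.014^(1/2) = 4.56 m/s.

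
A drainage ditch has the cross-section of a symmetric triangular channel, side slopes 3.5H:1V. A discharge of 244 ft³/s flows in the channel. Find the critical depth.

At critical depth, Q² T / (g A³) = 1, i.e. A³/T = Q²/g = 244²/32.2 = 1849.
Trying y = 2.42 ft: A³/T = 508.4 — low.
Trying y = 3.13 ft: A³/T = 1840 — ≈ 1849.

y_c = 3.13 ft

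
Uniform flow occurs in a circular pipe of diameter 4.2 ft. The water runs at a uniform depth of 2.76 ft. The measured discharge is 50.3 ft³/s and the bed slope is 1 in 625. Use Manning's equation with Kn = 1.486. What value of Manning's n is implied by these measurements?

For a circular section of diameter D = 4.2 ft at depth y = 2.76 ft, the central angle is θ = 2 arccos(1 − 2y/D) = 3.781 rad. Then A = (D²/8)(θ − sin θ) = 9.653 ft² and P = Dθ/2 = 7.94 ft.
Hydraulic radius R = A/P = 9.653/7.94 = 1.216 ft.
Rearranging Manning's equation: n = (1.486/Q) A R^(2/3) S^(1/2) = (1.486/50.3) × 9.653 × 1.216^(2/3) × √0.0016 = 0.013.

n = 0.013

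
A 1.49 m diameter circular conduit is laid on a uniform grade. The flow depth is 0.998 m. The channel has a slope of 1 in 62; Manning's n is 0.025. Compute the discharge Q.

For a circular section of diameter D = 1.49 m at depth y = 0.998 m, the central angle is θ = 2 arccos(1 − 2y/D) = 3.835 rad. Then A = (D²/8)(θ − sin θ) = 1.241 m² and P = Dθ/2 = 2.857 m.
Hydraulic radius R = A/P = 1.241/2.857 = 0.4346 m.
Manning's equation: Q = (1/n) A R^(2/3) S^(1/2) = (1/0.025) × 1.241 × 0.4346^(2/3) × 0.01613^(1/2) = 3.62 m³/s.

Q = 3.62 m³/s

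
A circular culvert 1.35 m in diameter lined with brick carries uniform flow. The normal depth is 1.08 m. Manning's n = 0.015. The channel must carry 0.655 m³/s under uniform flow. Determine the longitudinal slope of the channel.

For a circular section of diameter D = 1.35 m at depth y = 1.08 m, the central angle is θ = 2 arccos(1 − 2y/D) = 4.429 rad. Then A = (D²/8)(θ − sin θ) = 1.228 m² and P = Dθ/2 = 2.989 m.
Hydraulic radius R = A/P = 1.228/2.989 = 0.4107 m.
From Manning's equation, S = [nQ / (1 A R^(2/3))]² = [0.015 × 0.655 / (1 × 1.228 × 0.4107^(2/3))]² = 0.00021.

S = 0.00021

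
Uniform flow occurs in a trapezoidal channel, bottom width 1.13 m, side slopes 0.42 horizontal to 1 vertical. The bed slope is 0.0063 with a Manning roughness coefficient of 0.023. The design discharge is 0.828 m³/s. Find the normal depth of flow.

Manning's equation rearranged: A R^(2/3) = nQ / (1·√S) = 0.023 × 0.828 / (√0.0063) = 0.2399.
At y = 0.514 m: A R^(2/3) = 0.3156 — high.
At y = 0.369 m: A R^(2/3) = 0.186 — low.
At y = 0.433 m: A R^(2/3) = 0.2399 — ≈ 0.2399.

y_n = 0.433 m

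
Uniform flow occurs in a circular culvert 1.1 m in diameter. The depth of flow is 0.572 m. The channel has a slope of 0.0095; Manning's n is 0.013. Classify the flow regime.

supercritical

For a circular section of diameter D = 1.1 m at depth y = 0.572 m, the central angle is θ = 2 arccos(1 − 2y/D) = 3.222 rad. Then A = (D²/8)(θ − sin θ) = 0.4994 m² and P = Dθ/2 = 1.772 m.
Hydraulic radius R = A/P = 0.4994/1.772 = 0.2818 m.
V = (1/n) R^(2/3) √S = (1/0.013) × 0.2818^(2/3) × √0.0095 = 3.223 m/s. Hydraulic depth D_h = A/T = 0.4994/1.099 = 0.4543 m.
Froude number Fr = V/√(g·D_h) = 3.223/√(9.81×0.4543) = 1.53, which is greater than 1, so the flow is supercritical.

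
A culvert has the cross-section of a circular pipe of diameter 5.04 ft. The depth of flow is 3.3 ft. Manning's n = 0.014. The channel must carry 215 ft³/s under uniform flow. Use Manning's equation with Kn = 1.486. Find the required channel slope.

S = 0.013

For a circular section of diameter D = 5.04 ft at depth y = 3.3 ft, the central angle is θ = 2 arccos(1 − 2y/D) = 3.771 rad. Then A = (D²/8)(θ − sin θ) = 13.84 ft² and P = Dθ/2 = 9.503 ft.
Hydraulic radius R = A/P = 13.84/9.503 = 1.457 ft.
From Manning's equation, S = [nQ / (1.486 A R^(2/3))]² = [0.014 × 215 / (1.486 × 13.84 × 1.457^(2/3))]² = 0.013.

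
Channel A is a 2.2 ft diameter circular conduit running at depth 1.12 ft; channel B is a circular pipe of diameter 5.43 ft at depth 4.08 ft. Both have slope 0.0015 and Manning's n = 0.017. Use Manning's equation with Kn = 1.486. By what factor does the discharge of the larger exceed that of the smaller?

19.7

Channel A: For a circular section of diameter D = 2.2 ft at depth y = 1.12 ft, the central angle is θ = 2 arccos(1 − 2y/D) = 3.178 rad. Then A = (D²/8)(θ − sin θ) = 1.945 ft² and P = Dθ/2 = 3.496 ft. Hydraulic radius R = A/P = 1.945/3.496 = 0.5563 ft. Q_A = (1.486/0.017)·1.945·0.5563^(2/3)·√0.0015 = 4.453 ft³/s.
Channel B: For a circular section of diameter D = 5.43 ft at depth y = 4.08 ft, the central angle is θ = 2 arccos(1 − 2y/D) = 4.195 rad. Then A = (D²/8)(θ − sin θ) = 18.67 ft² and P = Dθ/2 = 11.39 ft. Hydraulic radius R = A/P = 18.67/11.39 = 1.639 ft. Q_B = (1.486/0.017)·18.67·1.639^(2/3)·√0.0015 = 87.83 ft³/s.
The larger discharge is 87.83 ft³/s and the smaller is 4.453 ft³/s; the ratio is 19.7.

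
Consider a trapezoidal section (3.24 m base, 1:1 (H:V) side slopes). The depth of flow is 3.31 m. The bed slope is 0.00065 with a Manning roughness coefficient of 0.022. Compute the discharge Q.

With bottom width b = 3.24 m and side slope z = 1: A = (b + zy)y = (3.24 + 1×3.31)×3.31 = 21.68 m²; P = b + 2y√(1+z²) = 3.24 + 2×3.31×1.414 = 12.6 m.
Hydraulic radius R = A/P = 21.68/12.6 = 1.72 m.
Manning's equation: Q = (1/n) A R^(2/3) S^(1/2) = (1/0.022) × 21.68 × 1.72^(2/3) × 0.00065^(1/2) = 36.1 m³/s.

Q = 36.1 m³/s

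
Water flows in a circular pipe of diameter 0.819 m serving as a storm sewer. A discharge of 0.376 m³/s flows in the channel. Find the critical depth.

y_c = 0.365 m

At critical depth, Q² T / (g A³) = 1, i.e. A³/T = Q²/g = 0.376²/9.81 = 0.01441.
Trying y = 0.458 m: A³/T = 0.03422 — high.
Trying y = 0.284 m: A³/T = 0.005479 — low.
Trying y = 0.365 m: A³/T = 0.01437 — ≈ 0.01441.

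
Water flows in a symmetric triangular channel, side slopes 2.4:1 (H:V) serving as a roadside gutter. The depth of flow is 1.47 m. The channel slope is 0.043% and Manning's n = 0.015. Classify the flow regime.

subcritical

For a triangular section with side slope z = 2.4: A = zy² = 2.4×1.47² = 5.186 m²; P = 2y√(1+z²) = 2×1.47×2.6 = 7.644 m.
Hydraulic radius R = A/P = 5.186/7.644 = 0.6785 m.
V = (1/n) R^(2/3) √S = (1/0.015) × 0.6785^(2/3) × √0.00043 = 1.067 m/s. Hydraulic depth D_h = A/T = 5.186/7.056 = 0.735 m.
Froude number Fr = V/√(g·D_h) = 1.067/√(9.81×0.735) = 0.398, which is less than 1, so the flow is subcritical.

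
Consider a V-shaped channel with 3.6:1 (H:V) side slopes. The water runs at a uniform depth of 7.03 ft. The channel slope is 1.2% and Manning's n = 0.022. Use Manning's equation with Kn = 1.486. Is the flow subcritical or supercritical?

For a triangular section with side slope z = 3.6: A = zy² = 3.6×7.03² = 177.9 ft²; P = 2y√(1+z²) = 2×7.03×3.736 = 52.53 ft.
Hydraulic radius R = A/P = 177.9/52.53 = 3.387 ft.
V = (1.486/n) R^(2/3) √S = (1.486/0.022) × 3.387^(2/3) × √0.012 = 16.69 ft/s. Hydraulic depth D_h = A/T = 177.9/50.62 = 3.515 ft.
Froude number Fr = V/√(g·D_h) = 16.69/√(32.2×3.515) = 1.57, which is greater than 1, so the flow is supercritical.

supercritical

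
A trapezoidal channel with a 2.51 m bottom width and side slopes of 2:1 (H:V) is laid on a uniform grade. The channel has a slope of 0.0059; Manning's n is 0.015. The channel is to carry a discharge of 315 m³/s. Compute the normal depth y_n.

Manning's equation rearranged: A R^(2/3) = nQ / (1·√S) = 0.015 × 315 / (√0.0059) = 61.51.
Try y = 2.79 m: A R^(2/3) = 29.66 — too small.
Try y = 3.83 m: A R^(2/3) = 61.49 — matches.

y_n = 3.83 m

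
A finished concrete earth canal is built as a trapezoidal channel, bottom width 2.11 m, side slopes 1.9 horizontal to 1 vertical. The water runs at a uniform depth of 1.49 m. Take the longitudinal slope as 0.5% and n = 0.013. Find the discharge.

Q = 36.4 m³/s

With bottom width b = 2.11 m and side slope z = 1.9: A = (b + zy)y = (2.11 + 1.9×1.49)×1.49 = 7.362 m²; P = b + 2y√(1+z²) = 2.11 + 2×1.49×2.147 = 8.508 m.
Hydraulic radius R = A/P = 7.362/8.508 = 0.8653 m.
Manning's equation: Q = (1/n) A R^(2/3) S^(1/2) = (1/0.013) × 7.362 × 0.8653^(2/3) × 0.005^(1/2) = 36.4 m³/s.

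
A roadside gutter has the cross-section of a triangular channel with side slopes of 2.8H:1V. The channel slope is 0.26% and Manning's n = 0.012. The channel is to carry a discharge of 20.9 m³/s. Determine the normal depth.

Manning's equation rearranged: A R^(2/3) = nQ / (1·√S) = 0.012 × 20.9 / (√0.0026) = 4.919.
At y = 1.27 m: A R^(2/3) = 3.206 — low.
At y = 1.65 m: A R^(2/3) = 6.442 — high.
At y = 1.49 m: A R^(2/3) = 4.908 — close enough.

y_n = 1.49 m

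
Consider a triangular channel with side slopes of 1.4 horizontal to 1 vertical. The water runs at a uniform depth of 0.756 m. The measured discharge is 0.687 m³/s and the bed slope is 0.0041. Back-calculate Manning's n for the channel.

n = 0.034

For a triangular section with side slope z = 1.4: A = zy² = 1.4×0.756² = 0.8002 m²; P = 2y√(1+z²) = 2×0.756×1.72 = 2.601 m.
Hydraulic radius R = A/P = 0.8002/2.601 = 0.3076 m.
Rearranging Manning's equation: n = (1/Q) A R^(2/3) S^(1/2) = (1/0.687) × 0.8002 × 0.3076^(2/3) × √0.0041 = 0.034.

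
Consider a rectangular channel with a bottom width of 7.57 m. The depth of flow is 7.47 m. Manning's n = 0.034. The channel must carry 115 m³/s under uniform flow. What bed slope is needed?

S = 0.0014

Flow area A = b·y = 7.57 × 7.47 = 56.55 m². Wetted perimeter P = b + 2y = 7.57 + 2×7.47 = 22.51 m.
Hydraulic radius R = A/P = 56.55/22.51 = 2.512 m.
From Manning's equation, S = [nQ / (1 A R^(2/3))]² = [0.034 × 115 / (1 × 56.55 × 2.512^(2/3))]² = 0.0014.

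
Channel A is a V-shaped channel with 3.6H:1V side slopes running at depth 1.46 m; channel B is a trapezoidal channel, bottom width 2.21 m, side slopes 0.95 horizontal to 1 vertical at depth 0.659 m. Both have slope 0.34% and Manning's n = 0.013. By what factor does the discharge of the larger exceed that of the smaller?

5.42

Channel A: For a triangular section with side slope z = 3.6: A = zy² = 3.6×1.46² = 7.674 m²; P = 2y√(1+z²) = 2×1.46×3.736 = 10.91 m. Hydraulic radius R = A/P = 7.674/10.91 = 0.7034 m. Q_A = (1/0.013)·7.674·0.7034^(2/3)·√0.0034 = 27.22 m³/s.
Channel B: With bottom width b = 2.21 m and side slope z = 0.95: A = (b + zy)y = (2.21 + 0.95×0.659)×0.659 = 1.869 m²; P = b + 2y√(1+z²) = 2.21 + 2×0.659×1.379 = 4.028 m. Hydraulic radius R = A/P = 1.869/4.028 = 0.464 m. Q_B = (1/0.013)·1.869·0.464^(2/3)·√0.0034 = 5.024 m³/s.
The larger discharge is 27.22 m³/s and the smaller is 5.024 m³/s; the ratio is 5.42.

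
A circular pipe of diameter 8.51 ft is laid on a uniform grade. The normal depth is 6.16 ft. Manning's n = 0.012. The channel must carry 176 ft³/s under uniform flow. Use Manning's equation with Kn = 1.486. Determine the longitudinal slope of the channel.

S = 0.000299

For a circular section of diameter D = 8.51 ft at depth y = 6.16 ft, the central angle is θ = 2 arccos(1 − 2y/D) = 4.07 rad. Then A = (D²/8)(θ − sin θ) = 44.09 ft² and P = Dθ/2 = 17.32 ft.
Hydraulic radius R = A/P = 44.09/17.32 = 2.546 ft.
From Manning's equation, S = [nQ / (1.486 A R^(2/3))]² = [0.012 × 176 / (1.486 × 44.09 × 2.546^(2/3))]² = 0.000299.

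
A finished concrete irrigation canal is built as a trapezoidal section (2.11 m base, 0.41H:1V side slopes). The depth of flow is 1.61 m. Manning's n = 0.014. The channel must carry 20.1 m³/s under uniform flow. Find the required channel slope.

S = 0.00538

With bottom width b = 2.11 m and side slope z = 0.41: A = (b + zy)y = (2.11 + 0.41×1.61)×1.61 = 4.46 m²; P = b + 2y√(1+z²) = 2.11 + 2×1.61×1.081 = 5.59 m.
Hydraulic radius R = A/P = 4.46/5.59 = 0.7978 m.
From Manning's equation, S = [nQ / (1 A R^(2/3))]² = [0.014 × 20.1 / (1 × 4.46 × 0.7978^(2/3))]² = 0.00538.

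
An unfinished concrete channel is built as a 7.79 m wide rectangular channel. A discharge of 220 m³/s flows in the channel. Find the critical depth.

y_c = 4.33 m

For a rectangular channel, critical depth y_c = (q²/g)^(1/3) where q = Q/b = 220/7.79 = 28.24 m²/s.
So y_c = (28.24²/9.81)^(1/3) = 4.33 m.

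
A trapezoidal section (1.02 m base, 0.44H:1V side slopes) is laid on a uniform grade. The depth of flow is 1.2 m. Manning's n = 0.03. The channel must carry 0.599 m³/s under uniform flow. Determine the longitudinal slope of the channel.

S = 0.00023

With bottom width b = 1.02 m and side slope z = 0.44: A = (b + zy)y = (1.02 + 0.44×1.2)×1.2 = 1.858 m²; P = b + 2y√(1+z²) = 1.02 + 2×1.2×1.093 = 3.642 m.
Hydraulic radius R = A/P = 1.858/3.642 = 0.51 m.
From Manning's equation, S = [nQ / (1 A R^(2/3))]² = [0.03 × 0.599 / (1 × 1.858 × 0.51^(2/3))]² = 0.00023.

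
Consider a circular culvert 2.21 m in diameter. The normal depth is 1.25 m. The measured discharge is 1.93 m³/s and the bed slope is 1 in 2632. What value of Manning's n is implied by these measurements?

For a circular section of diameter D = 2.21 m at depth y = 1.25 m, the central angle is θ = 2 arccos(1 − 2y/D) = 3.405 rad. Then A = (D²/8)(θ − sin θ) = 2.238 m² and P = Dθ/2 = 3.762 m.
Hydraulic radius R = A/P = 2.238/3.762 = 0.5947 m.
Rearranging Manning's equation: n = (1/Q) A R^(2/3) S^(1/2) = (1/1.93) × 2.238 × 0.5947^(2/3) × √0.0003799 = 0.016.

n = 0.016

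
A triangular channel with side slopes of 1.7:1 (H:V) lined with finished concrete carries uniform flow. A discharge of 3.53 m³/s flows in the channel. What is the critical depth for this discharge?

y_c = 0.975 m

At critical depth, Q² T / (g A³) = 1, i.e. A³/T = Q²/g = 3.53²/9.81 = 1.27.
Trying y = 1.24 m: A³/T = 4.236 — high.
Trying y = 0.68 m: A³/T = 0.2101 — low.
Trying y = 0.975 m: A³/T = 1.273 — close enough.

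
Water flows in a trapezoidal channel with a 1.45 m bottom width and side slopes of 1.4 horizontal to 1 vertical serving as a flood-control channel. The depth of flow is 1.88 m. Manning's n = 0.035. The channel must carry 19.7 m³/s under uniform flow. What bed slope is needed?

S = 0.00842

With bottom width b = 1.45 m and side slope z = 1.4: A = (b + zy)y = (1.45 + 1.4×1.88)×1.88 = 7.674 m²; P = b + 2y√(1+z²) = 1.45 + 2×1.88×1.72 = 7.919 m.
Hydraulic radius R = A/P = 7.674/7.919 = 0.9691 m.
From Manning's equation, S = [nQ / (1 A R^(2/3))]² = [0.035 × 19.7 / (1 × 7.674 × 0.9691^(2/3))]² = 0.00842.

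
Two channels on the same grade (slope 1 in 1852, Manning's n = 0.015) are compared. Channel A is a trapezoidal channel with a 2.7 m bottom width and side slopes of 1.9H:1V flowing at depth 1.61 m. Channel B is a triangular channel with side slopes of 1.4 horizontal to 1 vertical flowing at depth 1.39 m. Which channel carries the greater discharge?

Channel A: With bottom width b = 2.7 m and side slope z = 1.9: A = (b + zy)y = (2.7 + 1.9×1.61)×1.61 = 9.272 m²; P = b + 2y√(1+z²) = 2.7 + 2×1.61×2.147 = 9.614 m. Hydraulic radius R = A/P = 9.272/9.614 = 0.9645 m. Q_A = (1/0.015)·9.272·0.9645^(2/3)·√0.00054 = 14.02 m³/s.
Channel B: For a triangular section with side slope z = 1.4: A = zy² = 1.4×1.39² = 2.705 m²; P = 2y√(1+z²) = 2×1.39×1.72 = 4.783 m. Hydraulic radius R = A/P = 2.705/4.783 = 0.5655 m. Q_B = (1/0.015)·2.705·0.5655^(2/3)·√0.00054 = 2.866 m³/s.
Q_A = 14.02 m³/s vs Q_B = 2.866 m³/s, so channel A carries more.

channel A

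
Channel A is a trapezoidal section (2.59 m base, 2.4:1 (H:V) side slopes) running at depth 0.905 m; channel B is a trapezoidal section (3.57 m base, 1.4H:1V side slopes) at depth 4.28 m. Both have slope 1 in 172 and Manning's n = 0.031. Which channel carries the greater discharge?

Channel A: With bottom width b = 2.59 m and side slope z = 2.4: A = (b + zy)y = (2.59 + 2.4×0.905)×0.905 = 4.31 m²; P = b + 2y√(1+z²) = 2.59 + 2×0.905×2.6 = 7.296 m. Hydraulic radius R = A/P = 4.31/7.296 = 0.5907 m. Q_A = (1/0.031)·4.31·0.5907^(2/3)·√0.005814 = 7.462 m³/s.
Channel B: With bottom width b = 3.57 m and side slope z = 1.4: A = (b + zy)y = (3.57 + 1.4×4.28)×4.28 = 40.93 m²; P = b + 2y√(1+z²) = 3.57 + 2×4.28×1.72 = 18.3 m. Hydraulic radius R = A/P = 40.93/18.3 = 2.237 m. Q_B = (1/0.031)·40.93·2.237^(2/3)·√0.005814 = 172.2 m³/s.
Q_A = 7.462 m³/s vs Q_B = 172.2 m³/s, so channel B carries more.

channel B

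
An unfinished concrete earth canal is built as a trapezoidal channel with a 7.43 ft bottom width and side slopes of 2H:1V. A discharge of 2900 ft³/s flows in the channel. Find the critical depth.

y_c = 8.88 ft

At critical depth, Q² T / (g A³) = 1, i.e. A³/T = Q²/g = 2900²/32.2 = 261200.
Trying y = 10.6 ft: A³/T = 560900 — over.
Trying y = 7.28 ft: A³/T = 112200 — short.
Trying y = 8.88 ft: A³/T = 260600 — matches.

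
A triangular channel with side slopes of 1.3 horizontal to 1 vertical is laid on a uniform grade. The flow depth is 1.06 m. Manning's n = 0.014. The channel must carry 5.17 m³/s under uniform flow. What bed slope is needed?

For a triangular section with side slope z = 1.3: A = zy² = 1.3×1.06² = 1.461 m²; P = 2y√(1+z²) = 2×1.06×1.64 = 3.477 m.
Hydraulic radius R = A/P = 1.461/3.477 = 0.4201 m.
From Manning's equation, S = [nQ / (1 A R^(2/3))]² = [0.014 × 5.17 / (1 × 1.461 × 0.4201^(2/3))]² = 0.0078.

S = 0.0078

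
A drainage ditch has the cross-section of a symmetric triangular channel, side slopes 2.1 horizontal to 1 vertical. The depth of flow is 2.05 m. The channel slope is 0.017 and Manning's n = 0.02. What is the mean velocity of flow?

For a triangular section with side slope z = 2.1: A = zy² = 2.1×2.05² = 8.825 m²; P = 2y√(1+z²) = 2×2.05×2.326 = 9.536 m.
Hydraulic radius R = A/P = 8.825/9.536 = 0.9254 m.
From Manning's equation, V = (1/n) R^(2/3) S^(1/2) = (1/0.02) × 0.9254^(2/3) × 0.017^(1/2) = 6.19 m/s.

V = 6.19 m/s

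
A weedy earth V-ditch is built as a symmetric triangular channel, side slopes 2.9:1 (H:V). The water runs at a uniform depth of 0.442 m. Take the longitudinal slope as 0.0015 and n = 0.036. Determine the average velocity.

V = 0.379 m/s

For a triangular section with side slope z = 2.9: A = zy² = 2.9×0.442² = 0.5666 m²; P = 2y√(1+z²) = 2×0.442×3.068 = 2.712 m.
Hydraulic radius R = A/P = 0.5666/2.712 = 0.2089 m.
From Manning's equation, V = (1/n) R^(2/3) S^(1/2) = (1/0.036) × 0.2089^(2/3) × 0.0015^(1/2) = 0.379 m/s.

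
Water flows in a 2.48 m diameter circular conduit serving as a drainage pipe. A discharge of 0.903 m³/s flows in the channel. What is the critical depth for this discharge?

y_c = 0.417 m

At critical depth, Q² T / (g A³) = 1, i.e. A³/T = Q²/g = 0.903²/9.81 = 0.08312.
Trying y = 0.478 m: A³/T = 0.1419 — over.
Trying y = 0.292 m: A³/T = 0.02037 — short.
Trying y = 0.417 m: A³/T = 0.083 — matches.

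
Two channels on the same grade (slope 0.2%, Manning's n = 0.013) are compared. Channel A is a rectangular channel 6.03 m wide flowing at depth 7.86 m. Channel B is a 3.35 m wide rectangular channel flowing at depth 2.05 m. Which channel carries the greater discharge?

Channel A: Flow area A = b·y = 6.03 × 7.86 = 47.4 m². Wetted perimeter P = b + 2y = 6.03 + 2×7.86 = 21.75 m. Hydraulic radius R = A/P = 47.4/21.75 = 2.179 m. Q_A = (1/0.013)·47.4·2.179^(2/3)·√0.002 = 274.1 m³/s.
Channel B: Flow area A = b·y = 3.35 × 2.05 = 6.867 m². Wetted perimeter P = b + 2y = 3.35 + 2×2.05 = 7.45 m. Hydraulic radius R = A/P = 6.867/7.45 = 0.9218 m. Q_B = (1/0.013)·6.867·0.9218^(2/3)·√0.002 = 22.38 m³/s.
Q_A = 274.1 m³/s vs Q_B = 22.38 m³/s, so channel A carries more.

channel A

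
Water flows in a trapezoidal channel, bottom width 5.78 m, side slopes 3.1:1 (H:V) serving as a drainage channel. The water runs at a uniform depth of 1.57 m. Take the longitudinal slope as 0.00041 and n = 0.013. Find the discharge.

With bottom width b = 5.78 m and side slope z = 3.1: A = (b + zy)y = (5.78 + 3.1×1.57)×1.57 = 16.72 m²; P = b + 2y√(1+z²) = 5.78 + 2×1.57×3.257 = 16.01 m.
Hydraulic radius R = A/P = 16.72/16.01 = 1.044 m.
Manning's equation: Q = (1/n) A R^(2/3) S^(1/2) = (1/0.013) × 16.72 × 1.044^(2/3) × 0.00041^(1/2) = 26.8 m³/s.

Q = 26.8 m³/s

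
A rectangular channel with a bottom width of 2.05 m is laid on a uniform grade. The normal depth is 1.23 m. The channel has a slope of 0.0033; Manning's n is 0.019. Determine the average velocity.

Flow area A = b·y = 2.05 × 1.23 = 2.521 m². Wetted perimeter P = b + 2y = 2.05 + 2×1.23 = 4.51 m.
Hydraulic radius R = A/P = 2.521/4.51 = 0.5591 m.
From Manning's equation, V = (1/n) R^(2/3) S^(1/2) = (1/0.019) × 0.5591^(2/3) × 0.0033^(1/2) = 2.05 m/s.

V = 2.05 m/s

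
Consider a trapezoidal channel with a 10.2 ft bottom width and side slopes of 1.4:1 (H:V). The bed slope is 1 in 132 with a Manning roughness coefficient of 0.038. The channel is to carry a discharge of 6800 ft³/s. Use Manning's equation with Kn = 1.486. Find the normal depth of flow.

y_n = 15.7 ft

Manning's equation rearranged: A R^(2/3) = nQ / (1.486·√S) = 0.038 × 6800 / (1.486 × √0.007576) = 1998.
Trying y = 13.3 ft: A R^(2/3) = 1382 — too small.
Trying y = 17.8 ft: A R^(2/3) = 2654 — too large.
Trying y = 15.7 ft: A R^(2/3) = 1998 — ≈ 1998.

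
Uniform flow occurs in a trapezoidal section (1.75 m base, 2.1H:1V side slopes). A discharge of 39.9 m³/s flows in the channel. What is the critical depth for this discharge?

y_c = 1.99 m

At critical depth, Q² T / (g A³) = 1, i.e. A³/T = Q²/g = 39.9²/9.81 = 162.3.
At y = 2.43 m: A³/T = 386.3 — too large.
At y = 1.77 m: A³/T = 98.66 — too small.
At y = 1.99 m: A³/T = 162.5 — close enough.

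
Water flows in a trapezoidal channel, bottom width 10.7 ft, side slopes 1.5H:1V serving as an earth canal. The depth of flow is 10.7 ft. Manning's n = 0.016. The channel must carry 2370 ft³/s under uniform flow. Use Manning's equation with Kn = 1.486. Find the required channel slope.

With bottom width b = 10.7 ft and side slope z = 1.5: A = (b + zy)y = (10.7 + 1.5×10.7)×10.7 = 286.2 ft²; P = b + 2y√(1+z²) = 10.7 + 2×10.7×1.803 = 49.28 ft.
Hydraulic radius R = A/P = 286.2/49.28 = 5.808 ft.
From Manning's equation, S = [nQ / (1.486 A R^(2/3))]² = [0.016 × 2370 / (1.486 × 286.2 × 5.808^(2/3))]² = 0.000761.

S = 0.000761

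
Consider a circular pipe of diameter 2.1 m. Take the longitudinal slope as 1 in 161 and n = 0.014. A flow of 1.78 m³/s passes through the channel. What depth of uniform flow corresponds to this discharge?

Manning's equation rearranged: A R^(2/3) = nQ / (1·√S) = 0.014 × 1.78 / (√0.006211) = 0.3162.
Try y = 0.655 m: A R^(2/3) = 0.4759 — high.
Try y = 0.378 m: A R^(2/3) = 0.1593 — low.
Try y = 0.531 m: A R^(2/3) = 0.3158 — close enough.

y_n = 0.531 m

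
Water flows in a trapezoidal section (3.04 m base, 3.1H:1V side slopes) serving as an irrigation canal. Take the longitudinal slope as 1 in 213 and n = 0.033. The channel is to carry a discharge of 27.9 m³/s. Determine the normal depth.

Manning's equation rearranged: A R^(2/3) = nQ / (1·√S) = 0.033 × 27.9 / (√0.004695) = 13.44.
Trying y = 1.29 m: A R^(2/3) = 7.783 — too small.
Trying y = 2 m: A R^(2/3) = 20.28 — too large.
Trying y = 1.66 m: A R^(2/3) = 13.41 — close enough.

y_n = 1.66 m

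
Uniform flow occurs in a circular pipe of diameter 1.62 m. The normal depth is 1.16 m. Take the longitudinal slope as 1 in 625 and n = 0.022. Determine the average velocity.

V = 1.12 m/s

For a circular section of diameter D = 1.62 m at depth y = 1.16 m, the central angle is θ = 2 arccos(1 − 2y/D) = 4.035 rad. Then A = (D²/8)(θ − sin θ) = 1.579 m² and P = Dθ/2 = 3.269 m.
Hydraulic radius R = A/P = 1.579/3.269 = 0.4832 m.
From Manning's equation, V = (1/n) R^(2/3) S^(1/2) = (1/0.022) × 0.4832^(2/3) × 0.0016^(1/2) = 1.12 m/s.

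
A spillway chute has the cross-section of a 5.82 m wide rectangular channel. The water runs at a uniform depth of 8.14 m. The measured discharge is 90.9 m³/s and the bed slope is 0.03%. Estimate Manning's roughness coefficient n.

n = 0.015

Flow area A = b·y = 5.82 × 8.14 = 47.37 m². Wetted perimeter P = b + 2y = 5.82 + 2×8.14 = 22.1 m.
Hydraulic radius R = A/P = 47.37/22.1 = 2.144 m.
Rearranging Manning's equation: n = (1/Q) A R^(2/3) S^(1/2) = (1/90.9) × 47.37 × 2.144^(2/3) × √0.0003 = 0.015.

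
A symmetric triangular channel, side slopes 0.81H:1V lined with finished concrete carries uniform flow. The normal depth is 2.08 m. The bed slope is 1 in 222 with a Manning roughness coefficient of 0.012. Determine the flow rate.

Q = 14.8 m³/s

For a triangular section with side slope z = 0.81: A = zy² = 0.81×2.08² = 3.504 m²; P = 2y√(1+z²) = 2×2.08×1.287 = 5.353 m.
Hydraulic radius R = A/P = 3.504/5.353 = 0.6546 m.
Manning's equation: Q = (1/n) A R^(2/3) S^(1/2) = (1/0.012) × 3.504 × 0.6546^(2/3) × 0.004505^(1/2) = 14.8 m³/s.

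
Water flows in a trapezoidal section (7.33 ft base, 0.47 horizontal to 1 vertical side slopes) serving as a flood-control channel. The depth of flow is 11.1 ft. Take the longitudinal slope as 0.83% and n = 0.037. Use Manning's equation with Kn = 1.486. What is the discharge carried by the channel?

Q = 1360 ft³/s

With bottom width b = 7.33 ft and side slope z = 0.47: A = (b + zy)y = (7.33 + 0.47×11.1)×11.1 = 139.3 ft²; P = b + 2y√(1+z²) = 7.33 + 2×11.1×1.105 = 31.86 ft.
Hydraulic radius R = A/P = 139.3/31.86 = 4.371 ft.
Manning's equation: Q = (1.486/n) A R^(2/3) S^(1/2) = (1.486/0.037) × 139.3 × 4.371^(2/3) × 0.0083^(1/2) = 1360 ft³/s.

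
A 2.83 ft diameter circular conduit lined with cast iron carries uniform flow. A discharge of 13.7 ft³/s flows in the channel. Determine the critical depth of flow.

y_c = 1.2 ft

At critical depth, Q² T / (g A³) = 1, i.e. A³/T = Q²/g = 13.7²/32.2 = 5.829.
At y = 1.44 ft: A³/T = 11.75 — too large.
At y = 0.819 ft: A³/T = 1.341 — too small.
At y = 1.2 ft: A³/T = 5.851 — ≈ 5.829.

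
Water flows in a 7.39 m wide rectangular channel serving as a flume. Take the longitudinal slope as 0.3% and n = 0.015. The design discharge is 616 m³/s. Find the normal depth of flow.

Manning's equation rearranged: A R^(2/3) = nQ / (1·√S) = 0.015 × 616 / (√0.003) = 168.7.
At y = 7.95 m: A R^(2/3) = 108.9 — short.
At y = 13.3 m: A R^(2/3) = 199.5 — over.
At y = 11.5 m: A R^(2/3) = 168.7 — ≈ 168.7.

y_n = 11.5 m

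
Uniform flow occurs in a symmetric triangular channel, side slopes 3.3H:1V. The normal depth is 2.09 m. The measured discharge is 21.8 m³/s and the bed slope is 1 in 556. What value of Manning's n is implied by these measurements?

n = 0.028

For a triangular section with side slope z = 3.3: A = zy² = 3.3×2.09² = 14.41 m²; P = 2y√(1+z²) = 2×2.09×3.448 = 14.41 m.
Hydraulic radius R = A/P = 14.41/14.41 = 1 m.
Rearranging Manning's equation: n = (1/Q) A R^(2/3) S^(1/2) = (1/21.8) × 14.41 × 1^(2/3) × √0.001799 = 0.028.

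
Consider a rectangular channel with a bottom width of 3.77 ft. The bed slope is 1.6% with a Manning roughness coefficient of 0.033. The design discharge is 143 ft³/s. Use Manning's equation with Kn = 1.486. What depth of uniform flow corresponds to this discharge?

y_n = 5.34 ft

Manning's equation rearranged: A R^(2/3) = nQ / (1.486·√S) = 0.033 × 143 / (1.486 × √0.016) = 25.11.
At y = 4.03 ft: A R^(2/3) = 17.95 — short.
At y = 5.91 ft: A R^(2/3) = 28.27 — over.
At y = 5.34 ft: A R^(2/3) = 25.11 — close enough.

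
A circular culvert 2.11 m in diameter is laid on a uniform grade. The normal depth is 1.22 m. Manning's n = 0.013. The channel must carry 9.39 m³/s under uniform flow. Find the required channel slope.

For a circular section of diameter D = 2.11 m at depth y = 1.22 m, the central angle is θ = 2 arccos(1 − 2y/D) = 3.456 rad. Then A = (D²/8)(θ − sin θ) = 2.095 m² and P = Dθ/2 = 3.646 m.
Hydraulic radius R = A/P = 2.095/3.646 = 0.5747 m.
From Manning's equation, S = [nQ / (1 A R^(2/3))]² = [0.013 × 9.39 / (1 × 2.095 × 0.5747^(2/3))]² = 0.00711.

S = 0.00711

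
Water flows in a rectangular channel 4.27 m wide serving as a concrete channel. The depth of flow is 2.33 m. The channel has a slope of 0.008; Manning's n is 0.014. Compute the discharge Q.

Flow area A = b·y = 4.27 × 2.33 = 9.949 m². Wetted perimeter P = b + 2y = 4.27 + 2×2.33 = 8.93 m.
Hydraulic radius R = A/P = 9.949/8.93 = 1.114 m.
Manning's equation: Q = (1/n) A R^(2/3) S^(1/2) = (1/0.014) × 9.949 × 1.114^(2/3) × 0.008^(1/2) = 68.3 m³/s.

Q = 68.3 m³/s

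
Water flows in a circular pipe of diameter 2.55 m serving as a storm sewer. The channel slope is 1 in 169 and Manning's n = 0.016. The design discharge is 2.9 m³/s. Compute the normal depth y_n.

Manning's equation rearranged: A R^(2/3) = nQ / (1·√S) = 0.016 × 2.9 / (√0.005917) = 0.6032.
Try y = 0.545 m: A R^(2/3) = 0.3788 — short.
Try y = 0.853 m: A R^(2/3) = 0.913 — over.
Try y = 0.689 m: A R^(2/3) = 0.604 — ≈ 0.6032.

y_n = 0.689 m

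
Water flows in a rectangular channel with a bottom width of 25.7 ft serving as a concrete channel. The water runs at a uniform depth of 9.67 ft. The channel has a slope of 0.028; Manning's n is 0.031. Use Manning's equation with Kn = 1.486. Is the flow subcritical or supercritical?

supercritical

Flow area A = b·y = 25.7 × 9.67 = 248.5 ft². Wetted perimeter P = b + 2y = 25.7 + 2×9.67 = 45.04 ft.
Hydraulic radius R = A/P = 248.5/45.04 = 5.518 ft.
V = (1.486/n) R^(2/3) √S = (1.486/0.031) × 5.518^(2/3) × √0.028 = 25.05 ft/s. Hydraulic depth D_h = A/T = 248.5/25.7 = 9.67 ft.
Froude number Fr = V/√(g·D_h) = 25.05/√(32.2×9.67) = 1.42, which is greater than 1, so the flow is supercritical.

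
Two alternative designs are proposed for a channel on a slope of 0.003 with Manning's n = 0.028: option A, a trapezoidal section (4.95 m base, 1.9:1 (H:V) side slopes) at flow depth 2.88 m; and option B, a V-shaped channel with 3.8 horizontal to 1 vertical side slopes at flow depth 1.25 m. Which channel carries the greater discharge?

Channel A: With bottom width b = 4.95 m and side slope z = 1.9: A = (b + zy)y = (4.95 + 1.9×2.88)×2.88 = 30.02 m²; P = b + 2y√(1+z²) = 4.95 + 2×2.88×2.147 = 17.32 m. Hydraulic radius R = A/P = 30.02/17.32 = 1.733 m. Q_A = (1/0.028)·30.02·1.733^(2/3)·√0.003 = 84.72 m³/s.
Channel B: For a triangular section with side slope z = 3.8: A = zy² = 3.8×1.25² = 5.938 m²; P = 2y√(1+z²) = 2×1.25×3.929 = 9.823 m. Hydraulic radius R = A/P = 5.938/9.823 = 0.6044 m. Q_B = (1/0.028)·5.938·0.6044^(2/3)·√0.003 = 8.303 m³/s.
Q_A = 84.72 m³/s vs Q_B = 8.303 m³/s, so channel A carries more.

channel A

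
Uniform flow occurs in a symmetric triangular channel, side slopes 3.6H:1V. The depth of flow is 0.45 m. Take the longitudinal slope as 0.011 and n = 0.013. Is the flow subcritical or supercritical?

supercritical

For a triangular section with side slope z = 3.6: A = zy² = 3.6×0.45² = 0.729 m²; P = 2y√(1+z²) = 2×0.45×3.736 = 3.363 m.
Hydraulic radius R = A/P = 0.729/3.363 = 0.2168 m.
V = (1/n) R^(2/3) √S = (1/0.013) × 0.2168^(2/3) × √0.011 = 2.911 m/s. Hydraulic depth D_h = A/T = 0.729/3.24 = 0.225 m.
Froude number Fr = V/√(g·D_h) = 2.911/√(9.81×0.225) = 1.96, which is greater than 1, so the flow is supercritical.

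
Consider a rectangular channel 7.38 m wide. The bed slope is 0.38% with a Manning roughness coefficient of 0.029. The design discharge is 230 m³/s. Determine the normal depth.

Manning's equation rearranged: A R^(2/3) = nQ / (1·√S) = 0.029 × 230 / (√0.0038) = 108.2.
Try y = 8.88 m: A R^(2/3) = 124.1 — over.
Try y = 6.32 m: A R^(2/3) = 81.97 — short.
Try y = 7.92 m: A R^(2/3) = 108.2 — matches.

y_n = 7.92 m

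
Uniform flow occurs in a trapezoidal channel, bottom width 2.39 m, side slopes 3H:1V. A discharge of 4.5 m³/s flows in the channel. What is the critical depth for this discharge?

At critical depth, Q² T / (g A³) = 1, i.e. A³/T = Q²/g = 4.5²/9.81 = 2.064.
Trying y = 0.496 m: A³/T = 1.326 — short.
Trying y = 0.639 m: A³/T = 3.349 — over.
Trying y = 0.56 m: A³/T = 2.059 — ≈ 2.064.

y_c = 0.56 m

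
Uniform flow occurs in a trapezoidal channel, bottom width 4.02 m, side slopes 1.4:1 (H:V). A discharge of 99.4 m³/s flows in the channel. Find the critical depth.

At critical depth, Q² T / (g A³) = 1, i.e. A³/T = Q²/g = 99.4²/9.81 = 1007.
Try y = 3.59 m: A³/T = 2434 — too large.
Try y = 2.57 m: A³/T = 669.1 — too small.
Try y = 2.86 m: A³/T = 1005 — matches.

y_c = 2.86 m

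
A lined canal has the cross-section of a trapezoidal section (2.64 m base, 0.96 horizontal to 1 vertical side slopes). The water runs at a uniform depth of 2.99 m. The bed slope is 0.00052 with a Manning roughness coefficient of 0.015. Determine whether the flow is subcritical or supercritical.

With bottom width b = 2.64 m and side slope z = 0.96: A = (b + zy)y = (2.64 + 0.96×2.99)×2.99 = 16.48 m²; P = b + 2y√(1+z²) = 2.64 + 2×2.99×1.386 = 10.93 m.
Hydraulic radius R = A/P = 16.48/10.93 = 1.507 m.
V = (1/n) R^(2/3) √S = (1/0.015) × 1.507^(2/3) × √0.00052 = 1.999 m/s. Hydraulic depth D_h = A/T = 16.48/8.381 = 1.966 m.
Froude number Fr = V/√(g·D_h) = 1.999/√(9.81×1.966) = 0.455, which is less than 1, so the flow is subcritical.

subcritical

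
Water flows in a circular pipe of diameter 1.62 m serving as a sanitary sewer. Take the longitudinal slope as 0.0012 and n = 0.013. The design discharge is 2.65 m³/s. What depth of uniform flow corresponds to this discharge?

Manning's equation rearranged: A R^(2/3) = nQ / (1·√S) = 0.013 × 2.65 / (√0.0012) = 0.9945.
Trying y = 1.02 m: A R^(2/3) = 0.8149 — low.
Trying y = 1.46 m: A R^(2/3) = 1.203 — high.
Trying y = 1.18 m: A R^(2/3) = 0.9935 — matches.

y_n = 1.18 m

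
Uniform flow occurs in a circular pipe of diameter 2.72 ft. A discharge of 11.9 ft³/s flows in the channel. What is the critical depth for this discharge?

At critical depth, Q² T / (g A³) = 1, i.e. A³/T = Q²/g = 11.9²/32.2 = 4.398.
At y = 1.29 ft: A³/T = 7.368 — over.
At y = 0.923 ft: A³/T = 2.036 — short.
At y = 1.13 ft: A³/T = 4.437 — matches.

y_c = 1.13 ft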